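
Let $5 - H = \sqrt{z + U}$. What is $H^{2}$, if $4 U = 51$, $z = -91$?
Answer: $\frac{\left(10 - i \sqrt{313}\right)^{2}}{4} \approx -53.25 - 88.459 i$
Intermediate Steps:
$U = \frac{51}{4}$ ($U = \frac{1}{4} \cdot 51 = \frac{51}{4} \approx 12.75$)
$H = 5 - \frac{i \sqrt{313}}{2}$ ($H = 5 - \sqrt{-91 + \frac{51}{4}} = 5 - \sqrt{- \frac{313}{4}} = 5 - \frac{i \sqrt{313}}{2} \approx 5.0 - 8.8459 i$)
$H^{2} = \left(5 - \frac{i \sqrt{313}}{2}\right)^{2}$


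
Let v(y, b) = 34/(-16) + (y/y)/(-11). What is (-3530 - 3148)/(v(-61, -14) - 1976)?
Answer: 83952/24869 ≈ 3.3758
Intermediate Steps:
v(y, b) = -195/88 (v(y, b) = 34*(-1/16) + 1*(-1/11) = -17/8 - 1/11 = -195/88)
(-3530 - 3148)/(v(-61, -14) - 1976) = (-3530 - 3148)/(-195/88 - 1976) = -6678/(-174083/88) = -6678*(-88/174083) = 83952/24869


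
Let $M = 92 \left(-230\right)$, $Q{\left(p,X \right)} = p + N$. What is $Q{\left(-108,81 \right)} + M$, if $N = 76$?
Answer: $-21192$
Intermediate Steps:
$Q{\left(p,X \right)} = 76 + p$ ($Q{\left(p,X \right)} = p + 76 = 76 + p$)
$M = -21160$
$Q{\left(-108,81 \right)} + M = \left(76 - 108\right) - 21160 = -32 - 21160 = -21192$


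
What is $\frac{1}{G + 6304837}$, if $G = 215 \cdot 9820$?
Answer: $\frac{1}{8416137} \approx 1.1882 \cdot 10^{-7}$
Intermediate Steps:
$G = 2111300$
$\frac{1}{G + 6304837} = \frac{1}{2111300 + 6304837} = \frac{1}{8416137}$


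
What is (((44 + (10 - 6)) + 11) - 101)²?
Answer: 1764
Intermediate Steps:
(((44 + (10 - 6)) + 11) - 101)² = (((44 + 4) + 11) - 101)² = ((48 + 11) - 101)² = (59 - 101)² = (-42)² = 1764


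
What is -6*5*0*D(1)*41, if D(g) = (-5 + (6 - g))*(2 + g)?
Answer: 0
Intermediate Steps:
D(g) = (1 - g)*(2 + g)
-6*5*0*D(1)*41 = -6*5*0*(2 - 1*1 - 1*1**2)*41 = -0*(2 - 1 - 1*1)*41 = -0*(2 - 1 - 1)*41 = -0*0*41 = -6*0*41 = 0*41 = 0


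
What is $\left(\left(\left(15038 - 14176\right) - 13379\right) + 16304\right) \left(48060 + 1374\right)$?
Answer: $187206558$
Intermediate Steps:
$\left(\left(\left(15038 - 14176\right) - 13379\right) + 16304\right) \left(48060 + 1374\right) = \left(\left(862 - 13379\right) + 16304\right) 49434 = \left(-12517 + 16304\right) 49434 = 3787 \cdot 49434 = 187206558$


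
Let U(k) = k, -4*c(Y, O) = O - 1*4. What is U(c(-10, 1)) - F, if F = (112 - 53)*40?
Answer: -9437/4 ≈ -2359.3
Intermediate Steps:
c(Y, O) = 1 - O/4 (c(Y, O) = -(O - 1*4)/4 = -(O - 4)/4 = -(-4 + O)/4 = 1 - O/4)
F = 2360 (F = 59*40 = 2360)
U(c(-10, 1)) - F = (1 - ¼*1) - 1*2360 = (1 - ¼) - 2360 = ¾ - 2360 = -9437/4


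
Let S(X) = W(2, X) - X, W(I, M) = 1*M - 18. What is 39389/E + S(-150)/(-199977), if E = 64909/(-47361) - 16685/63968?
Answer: -467916610590725298/19379407178519 ≈ -24145.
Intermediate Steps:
W(I, M) = -18 + M (W(I, M) = M - 18 = -18 + M)
E = -4942317197/3029588448 (E = 64909*(-1/47361) - 16685*1/63968 = -64909/47361 - 16685/63968 = -4942317197/3029588448 ≈ -1.6313)
S(X) = -18 (S(X) = (-18 + X) - X = -18)
39389/E + S(-150)/(-199977) = 39389/(-4942317197/3029588448) - 18/(-199977) = 39389*(-3029588448/4942317197) - 18*(-1/199977) = -7019556434016/290724541 + 6/66659 = -467916610590725298/19379407178519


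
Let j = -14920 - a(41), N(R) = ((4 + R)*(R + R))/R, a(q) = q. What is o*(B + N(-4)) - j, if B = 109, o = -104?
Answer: 3625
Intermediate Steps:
N(R) = 8 + 2*R (N(R) = ((4 + R)*(2*R))/R = (2*R*(4 + R))/R = 8 + 2*R)
j = -14961 (j = -14920 - 1*41 = -14920 - 41 = -14961)
o*(B + N(-4)) - j = -104*(109 + (8 + 2*(-4))) - 1*(-14961) = -104*(109 + (8 - 8)) + 14961 = -104*(109 + 0) + 14961 = -104*109 + 14961 = -11336 + 14961 = 3625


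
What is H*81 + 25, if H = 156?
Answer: 12661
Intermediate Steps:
H*81 + 25 = 156*81 + 25 = 12636 + 25 = 12661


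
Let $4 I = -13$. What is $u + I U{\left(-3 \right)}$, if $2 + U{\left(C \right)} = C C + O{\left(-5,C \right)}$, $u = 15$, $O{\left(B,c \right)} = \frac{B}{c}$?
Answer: $- \frac{79}{6} \approx -13.167$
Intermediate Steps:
$I = - \frac{13}{4}$ ($I = \frac{1}{4} \left(-13\right) = - \frac{13}{4} \approx -3.25$)
$U{\left(C \right)} = -2 + C^{2} - \frac{5}{C}$ ($U{\left(C \right)} = -2 + \left(C C - \frac{5}{C}\right) = -2 + \left(C^{2} - \frac{5}{C}\right) = -2 + C^{2} - \frac{5}{C}$)
$u + I U{\left(-3 \right)} = 15 - \frac{13 \left(-2 + \left(-3\right)^{2} - \frac{5}{-3}\right)}{4} = 15 - \frac{13 \left(-2 + 9 - - \frac{5}{3}\right)}{4} = 15 - \frac{13 \left(-2 + 9 + \frac{5}{3}\right)}{4} = 15 - \frac{169}{6} = - \frac{79}{6}$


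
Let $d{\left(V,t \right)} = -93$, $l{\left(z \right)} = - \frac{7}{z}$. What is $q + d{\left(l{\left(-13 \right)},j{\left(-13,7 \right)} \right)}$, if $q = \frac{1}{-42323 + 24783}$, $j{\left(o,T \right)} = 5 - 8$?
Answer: $- \frac{1631221}{17540} \approx -93.0$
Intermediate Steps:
$j{\left(o,T \right)} = -3$ ($j{\left(o,T \right)} = 5 - 8 = -3$)
$q = - \frac{1}{17540}$ ($q = \frac{1}{-17540} = - \frac{1}{17540} \approx -5.7013 \cdot 10^{-5}$)
$q + d{\left(l{\left(-13 \right)},j{\left(-13,7 \right)} \right)} = - \frac{1}{17540} - 93 = - \frac{1631221}{17540}$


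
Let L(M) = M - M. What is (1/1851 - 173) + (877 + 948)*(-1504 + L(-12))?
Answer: -5080945022/1851 ≈ -2.7450e+6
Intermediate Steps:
L(M) = 0
(1/1851 - 173) + (877 + 948)*(-1504 + L(-12)) = (1/1851 - 173) + (877 + 948)*(-1504 + 0) = (1/1851 - 173) + 1825*(-1504) = -320222/1851 - 2744800 = -5080945022/1851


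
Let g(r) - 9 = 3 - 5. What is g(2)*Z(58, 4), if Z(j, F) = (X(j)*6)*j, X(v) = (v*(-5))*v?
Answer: -40973520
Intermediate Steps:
X(v) = -5*v² (X(v) = (-5*v)*v = -5*v²)
Z(j, F) = -30*j³ (Z(j, F) = (-5*j²*6)*j = (-30*j²)*j = -30*j³)
g(r) = 7 (g(r) = 9 + (3 - 5) = 9 - 2 = 7)
g(2)*Z(58, 4) = 7*(-30*58³) = 7*(-30*195112) = 7*(-5853360) = -40973520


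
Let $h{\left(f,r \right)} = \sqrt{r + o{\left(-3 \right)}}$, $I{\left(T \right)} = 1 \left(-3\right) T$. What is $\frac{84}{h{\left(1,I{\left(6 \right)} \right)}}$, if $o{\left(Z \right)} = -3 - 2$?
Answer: $- \frac{84 i \sqrt{23}}{23} \approx - 17.515 i$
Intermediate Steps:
$o{\left(Z \right)} = -5$ ($o{\left(Z \right)} = -3 - 2 = -5$)
$I{\left(T \right)} = - 3 T$
$h{\left(f,r \right)} = \sqrt{-5 + r}$ ($h{\left(f,r \right)} = \sqrt{r - 5} = \sqrt{-5 + r}$)
$\frac{84}{h{\left(1,I{\left(6 \right)} \right)}} = \frac{84}{\sqrt{-5 - 18}} = \frac{84}{\sqrt{-23}} = \frac{84}{i \sqrt{23}} = 84 \left(- \frac{i \sqrt{23}}{23}\right) = - \frac{84 i \sqrt{23}}{23}$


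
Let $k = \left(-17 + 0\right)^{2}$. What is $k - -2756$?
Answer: $3045$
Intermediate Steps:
$k = 289$ ($k = \left(-17\right)^{2} = 289$)
$k - -2756 = 289 - -2756 = 289 + 2756 = 3045$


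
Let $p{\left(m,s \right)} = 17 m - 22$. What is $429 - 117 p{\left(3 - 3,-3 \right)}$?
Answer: $3003$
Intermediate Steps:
$p{\left(m,s \right)} = -22 + 17 m$
$429 - 117 p{\left(3 - 3,-3 \right)} = 429 - 117 \left(-22 + 17 \left(3 - 3\right)\right) = 429 - 117 \left(-22 + 17 \cdot 0\right) = 429 - 117 \left(-22 + 0\right) = 429 - -2574 = 429 + 2574 = 3003$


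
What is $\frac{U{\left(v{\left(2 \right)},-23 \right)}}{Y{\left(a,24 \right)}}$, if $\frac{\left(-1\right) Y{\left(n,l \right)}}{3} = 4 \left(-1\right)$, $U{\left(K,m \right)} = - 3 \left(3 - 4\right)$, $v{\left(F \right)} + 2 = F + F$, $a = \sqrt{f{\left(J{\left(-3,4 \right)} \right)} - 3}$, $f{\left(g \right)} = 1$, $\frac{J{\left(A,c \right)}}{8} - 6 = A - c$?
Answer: $\frac{1}{4} \approx 0.25$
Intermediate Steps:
$J{\left(A,c \right)} = 48 - 8 c + 8 A$ ($J{\left(A,c \right)} = 48 + 8 \left(A - c\right) = 48 + \left(- 8 c + 8 A\right) = 48 - 8 c + 8 A$)
$a = i \sqrt{2}$ ($a = \sqrt{1 - 3} = \sqrt{-2} = i \sqrt{2} \approx 1.4142 i$)
$v{\left(F \right)} = -2 + 2 F$ ($v{\left(F \right)} = -2 + \left(F + F\right) = -2 + 2 F$)
$U{\left(K,m \right)} = 3$ ($U{\left(K,m \right)} = \left(-3\right) \left(-1\right) = 3$)
$Y{\left(n,l \right)} = 12$ ($Y{\left(n,l \right)} = - 3 \cdot 4 \left(-1\right) = \left(-3\right) \left(-4\right) = 12$)
$\frac{U{\left(v{\left(2 \right)},-23 \right)}}{Y{\left(a,24 \right)}} = \frac{3}{12} = 3 \cdot \frac{1}{12} = \frac{1}{4}$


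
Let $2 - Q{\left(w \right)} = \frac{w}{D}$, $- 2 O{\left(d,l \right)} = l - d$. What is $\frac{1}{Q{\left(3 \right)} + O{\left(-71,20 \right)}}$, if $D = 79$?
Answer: $- \frac{158}{6879} \approx -0.022968$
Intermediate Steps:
$O{\left(d,l \right)} = \frac{d}{2} - \frac{l}{2}$ ($O{\left(d,l \right)} = - \frac{l - d}{2} = \frac{d}{2} - \frac{l}{2}$)
$Q{\left(w \right)} = 2 - \frac{w}{79}$
$\frac{1}{Q{\left(3 \right)} + O{\left(-71,20 \right)}} = \frac{1}{\left(2 - \frac{3}{79}\right) + \left(\frac{1}{2} \left(-71\right) - 10\right)} = \frac{1}{\left(2 - \frac{3}{79}\right) - \frac{91}{2}} = \frac{1}{\frac{155}{79} - \frac{91}{2}} = \frac{1}{- \frac{6879}{158}} = - \frac{158}{6879}$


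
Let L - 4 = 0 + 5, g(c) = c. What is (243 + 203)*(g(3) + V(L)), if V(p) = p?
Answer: 5352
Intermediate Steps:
L = 9 (L = 4 + (0 + 5) = 4 + 5 = 9)
(243 + 203)*(g(3) + V(L)) = (243 + 203)*(3 + 9) = 446*12 = 5352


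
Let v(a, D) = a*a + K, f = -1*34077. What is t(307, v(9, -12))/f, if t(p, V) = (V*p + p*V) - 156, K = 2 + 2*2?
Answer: -17754/11359 ≈ -1.5630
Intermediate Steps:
K = 6 (K = 2 + 4 = 6)
f = -34077
v(a, D) = 6 + a² (v(a, D) = a*a + 6 = a² + 6 = 6 + a²)
t(p, V) = -156 + 2*V*p (t(p, V) = (V*p + V*p) - 156 = 2*V*p - 156 = -156 + 2*V*p)
t(307, v(9, -12))/f = (-156 + 2*(6 + 9²)*307)/(-34077) = (-156 + 2*(6 + 81)*307)*(-1/34077) = (-156 + 2*87*307)*(-1/34077) = (-156 + 53418)*(-1/34077) = 53262*(-1/34077) = -17754/11359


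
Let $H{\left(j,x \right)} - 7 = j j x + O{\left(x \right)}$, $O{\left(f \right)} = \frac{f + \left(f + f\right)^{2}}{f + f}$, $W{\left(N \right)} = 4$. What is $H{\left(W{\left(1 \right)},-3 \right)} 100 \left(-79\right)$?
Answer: $367350$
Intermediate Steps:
$O{\left(f \right)} = \frac{f + 4 f^{2}}{2 f}$ ($O{\left(f \right)} = \frac{f + \left(2 f\right)^{2}}{2 f} = \left(f + 4 f^{2}\right) \frac{1}{2 f} = \frac{f + 4 f^{2}}{2 f}$)
$H{\left(j,x \right)} = \frac{15}{2} + 2 x + x j^{2}$ ($H{\left(j,x \right)} = 7 + \left(j j x + \left(\frac{1}{2} + 2 x\right)\right) = 7 + \left(j^{2} x + \left(\frac{1}{2} + 2 x\right)\right) = 7 + \left(x j^{2} + \left(\frac{1}{2} + 2 x\right)\right) = 7 + \left(\frac{1}{2} + 2 x + x j^{2}\right) = \frac{15}{2} + 2 x + x j^{2}$)
$H{\left(W{\left(1 \right)},-3 \right)} 100 \left(-79\right) = \left(\frac{15}{2} + 2 \left(-3\right) - 3 \cdot 4^{2}\right) 100 \left(-79\right) = \left(\frac{15}{2} - 6 - 48\right) 100 \left(-79\right) = \left(- \frac{93}{2}\right) 100 \left(-79\right) = \left(-4650\right) \left(-79\right) = 367350$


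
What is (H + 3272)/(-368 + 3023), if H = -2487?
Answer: 157/531 ≈ 0.29567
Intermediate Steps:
(H + 3272)/(-368 + 3023) = (-2487 + 3272)/(-368 + 3023) = 785/2655 = 785*(1/2655) = 157/531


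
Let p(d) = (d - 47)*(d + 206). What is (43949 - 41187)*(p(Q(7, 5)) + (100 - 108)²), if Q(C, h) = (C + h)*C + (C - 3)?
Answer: 33469916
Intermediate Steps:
Q(C, h) = -3 + C + C*(C + h) (Q(C, h) = C*(C + h) + (-3 + C) = -3 + C + C*(C + h))
p(d) = (-47 + d)*(206 + d)
(43949 - 41187)*(p(Q(7, 5)) + (100 - 108)²) = (43949 - 41187)*((-9682 + (-3 + 7 + 7² + 7*5)² + 159*(-3 + 7 + 7² + 7*5)) + (100 - 108)²) = 2762*((-9682 + (-3 + 7 + 49 + 35)² + 159*(-3 + 7 + 49 + 35)) + (-8)²) = 2762*((-9682 + 88² + 159*88) + 64) = 2762*((-9682 + 7744 + 13992) + 64) = 2762*(12054 + 64) = 2762*12118 = 33469916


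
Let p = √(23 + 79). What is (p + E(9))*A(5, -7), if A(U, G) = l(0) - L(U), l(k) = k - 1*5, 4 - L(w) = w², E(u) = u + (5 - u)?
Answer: 80 + 16*√102 ≈ 241.59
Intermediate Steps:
E(u) = 5
p = √102 ≈ 10.100
L(w) = 4 - w²
l(k) = -5 + k (l(k) = k - 5 = -5 + k)
A(U, G) = -9 + U² (A(U, G) = (-5 + 0) - (4 - U²) = -5 + (-4 + U²) = -9 + U²)
(p + E(9))*A(5, -7) = (√102 + 5)*(-9 + 5²) = (5 + √102)*(-9 + 25) = (5 + √102)*16 = 80 + 16*√102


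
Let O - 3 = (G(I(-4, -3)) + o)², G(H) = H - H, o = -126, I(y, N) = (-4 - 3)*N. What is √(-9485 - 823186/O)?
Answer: I*√2404644320379/15879 ≈ 97.657*I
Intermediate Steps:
I(y, N) = -7*N
G(H) = 0
O = 15879 (O = 3 + (0 - 126)² = 3 + (-126)² = 3 + 15876 = 15879)
√(-9485 - 823186/O) = √(-9485 - 823186/15879) = √(-151435501/15879) = I*√2404644320379/15879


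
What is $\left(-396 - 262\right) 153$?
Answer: $-100674$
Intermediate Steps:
$\left(-396 - 262\right) 153 = \left(-658\right) 153 = -100674$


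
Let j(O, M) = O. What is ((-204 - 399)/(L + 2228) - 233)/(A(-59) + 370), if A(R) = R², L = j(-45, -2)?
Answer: -509242/8406733 ≈ -0.060575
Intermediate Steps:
L = -45
((-204 - 399)/(L + 2228) - 233)/(A(-59) + 370) = ((-204 - 399)/(-45 + 2228) - 233)/((-59)² + 370) = (-603/2183 - 233)/(3481 + 370) = (-603*1/2183 - 233)/3851 = (-603/2183 - 233)*(1/3851) = -509242/2183*1/3851 = -509242/8406733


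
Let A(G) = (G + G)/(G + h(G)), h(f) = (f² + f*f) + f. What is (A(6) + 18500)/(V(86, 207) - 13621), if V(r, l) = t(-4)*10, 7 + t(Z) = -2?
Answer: -129501/95977 ≈ -1.3493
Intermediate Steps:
t(Z) = -9 (t(Z) = -7 - 2 = -9)
h(f) = f + 2*f² (h(f) = (f² + f²) + f = 2*f² + f = f + 2*f²)
V(r, l) = -90 (V(r, l) = -9*10 = -90)
A(G) = 2*G/(G + G*(1 + 2*G)) (A(G) = (G + G)/(G + G*(1 + 2*G)) = (2*G)/(G + G*(1 + 2*G)) = 2*G/(G + G*(1 + 2*G)))
(A(6) + 18500)/(V(86, 207) - 13621) = (1/(1 + 6) + 18500)/(-90 - 13621) = (1/7 + 18500)/(-13711) = (⅐ + 18500)*(-1/13711) = (129501/7)*(-1/13711) = -129501/95977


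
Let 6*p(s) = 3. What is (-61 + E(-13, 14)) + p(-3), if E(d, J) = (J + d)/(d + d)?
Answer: -787/13 ≈ -60.538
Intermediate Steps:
p(s) = ½ (p(s) = (⅙)*3 = ½)
E(d, J) = (J + d)/(2*d) (E(d, J) = (J + d)/((2*d)) = (J + d)*(1/(2*d)) = (J + d)/(2*d))
(-61 + E(-13, 14)) + p(-3) = (-61 + (½)*(14 - 13)/(-13)) + ½ = (-61 + (½)*(-1/13)*1) + ½ = (-61 - 1/26) + ½ = -1587/26 + ½ = -787/13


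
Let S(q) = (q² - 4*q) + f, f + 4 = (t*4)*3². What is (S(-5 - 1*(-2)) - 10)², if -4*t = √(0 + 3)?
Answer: 292 - 126*√3 ≈ 73.762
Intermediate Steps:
t = -√3/4 (t = -√(0 + 3)/4 = -√3/4 ≈ -0.43301)
f = -4 - 9*√3 (f = -4 + (-√3/4*4)*3² = -4 - √3*9 = -4 - 9*√3 ≈ -19.588)
S(q) = -4 + q² - 9*√3 - 4*q (S(q) = (q² - 4*q) + (-4 - 9*√3) = -4 + q² - 9*√3 - 4*q)
(S(-5 - 1*(-2)) - 10)² = ((-4 + (-5 - 1*(-2))² - 9*√3 - 4*(-5 - 1*(-2))) - 10)² = ((-4 + (-5 + 2)² - 9*√3 - 4*(-5 + 2)) - 10)² = ((-4 + (-3)² - 9*√3 - 4*(-3)) - 10)² = ((-4 + 9 - 9*√3 + 12) - 10)² = ((17 - 9*√3) - 10)² = (7 - 9*√3)²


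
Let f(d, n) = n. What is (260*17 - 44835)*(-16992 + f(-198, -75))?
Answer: 689762805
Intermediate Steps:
(260*17 - 44835)*(-16992 + f(-198, -75)) = (260*17 - 44835)*(-16992 - 75) = (4420 - 44835)*(-17067) = -40415*(-17067) = 689762805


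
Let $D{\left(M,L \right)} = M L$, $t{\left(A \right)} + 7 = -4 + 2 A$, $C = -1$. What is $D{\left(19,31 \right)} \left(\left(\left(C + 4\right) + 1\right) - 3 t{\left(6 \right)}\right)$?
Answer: $589$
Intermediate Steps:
$t{\left(A \right)} = -11 + 2 A$ ($t{\left(A \right)} = -7 + \left(-4 + 2 A\right) = -11 + 2 A$)
$D{\left(M,L \right)} = L M$
$D{\left(19,31 \right)} \left(\left(\left(C + 4\right) + 1\right) - 3 t{\left(6 \right)}\right) = 31 \cdot 19 \left(\left(\left(-1 + 4\right) + 1\right) - 3 \left(-11 + 2 \cdot 6\right)\right) = 589 \left(\left(3 + 1\right) - 3 \left(-11 + 12\right)\right) = 589 \left(4 - 3\right) = 589 \cdot 1 = 589$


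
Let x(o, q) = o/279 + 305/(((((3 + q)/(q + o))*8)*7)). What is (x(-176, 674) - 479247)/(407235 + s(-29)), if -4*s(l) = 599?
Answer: -2534587258429/2152961531721 ≈ -1.1773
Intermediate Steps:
s(l) = -599/4 (s(l) = -¼*599 = -599/4)
x(o, q) = o/279 + 305*(o + q)/(56*(3 + q)) (x(o, q) = o*(1/279) + 305/(((((3 + q)/(o + q))*8)*7)) = o/279 + 305/(((((3 + q)/(o + q))*8)*7)) = o/279 + 305/(((8*(3 + q)/(o + q))*7)) = o/279 + 305/((56*(3 + q)/(o + q))) = o/279 + 305*((o + q)/(56*(3 + q))) = o/279 + 305*(o + q)/(56*(3 + q)))
(x(-176, 674) - 479247)/(407235 + s(-29)) = ((85095*674 + 85263*(-176) + 56*(-176)*674)/(15624*(3 + 674)) - 479247)/(407235 - 599/4) = ((1/15624)*(57354030 - 15006288 - 6642944)/677 - 479247)/(1628341/4) = ((1/15624)*(1/677)*35704798 - 479247)*(4/1628341) = (17852399/5288724 - 479247)*(4/1628341) = -2534587258429/5288724*4/1628341 = -2534587258429/2152961531721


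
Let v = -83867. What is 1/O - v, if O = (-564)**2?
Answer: 26677757233/318096 ≈ 83867.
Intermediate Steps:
O = 318096
1/O - v = 1/318096 - 1*(-83867) = 1/318096 + 83867 = 26677757233/318096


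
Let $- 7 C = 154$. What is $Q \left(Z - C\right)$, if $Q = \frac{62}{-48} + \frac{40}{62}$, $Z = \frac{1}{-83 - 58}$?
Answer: $- \frac{1491581}{104904} \approx -14.219$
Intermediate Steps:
$Z = - \frac{1}{141}$ ($Z = \frac{1}{-141} = - \frac{1}{141} \approx -0.0070922$)
$C = -22$ ($C = \left(- \frac{1}{7}\right) 154 = -22$)
$Q = - \frac{481}{744}$ ($Q = 62 \left(- \frac{1}{48}\right) + 40 \cdot \frac{1}{62} = - \frac{31}{24} + \frac{20}{31} = - \frac{481}{744} \approx -0.64651$)
$Q \left(Z - C\right) = - \frac{481 \left(- \frac{1}{141} - -22\right)}{744} = - \frac{481 \left(- \frac{1}{141} + 22\right)}{744} = \left(- \frac{481}{744}\right) \frac{3101}{141} = - \frac{1491581}{104904}$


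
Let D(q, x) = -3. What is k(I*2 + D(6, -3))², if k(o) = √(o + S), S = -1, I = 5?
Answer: 6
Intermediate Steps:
k(o) = √(-1 + o) (k(o) = √(o - 1) = √(-1 + o))
k(I*2 + D(6, -3))² = (√(-1 + (5*2 - 3)))² = (√(-1 + (10 - 3)))² = (√(-1 + 7))² = (√6)² = 6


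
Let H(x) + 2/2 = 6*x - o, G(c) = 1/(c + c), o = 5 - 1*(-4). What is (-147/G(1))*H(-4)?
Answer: 9996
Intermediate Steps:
o = 9 (o = 5 + 4 = 9)
G(c) = 1/(2*c)
H(x) = -10 + 6*x (H(x) = -1 + (6*x - 1*9) = -1 + (6*x - 9) = -1 + (-9 + 6*x) = -10 + 6*x)
(-147/G(1))*H(-4) = (-147/((1/2)/1))*(-10 + 6*(-4)) = (-147/((1/2)*1))*(-10 - 24) = -147/1/2*(-34) = -147*2*(-34) = -294*(-34) = 9996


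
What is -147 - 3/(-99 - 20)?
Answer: -17490/119 ≈ -146.97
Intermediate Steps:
-147 - 3/(-99 - 20) = -147 - 3/(-119) = -147 - 1/119*(-3) = -147 + 3/119 = -17490/119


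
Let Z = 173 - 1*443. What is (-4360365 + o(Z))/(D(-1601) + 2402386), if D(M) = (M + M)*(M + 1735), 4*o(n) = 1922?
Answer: -8719769/3946636 ≈ -2.2094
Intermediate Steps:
Z = -270 (Z = 173 - 443 = -270)
o(n) = 961/2 (o(n) = (¼)*1922 = 961/2)
D(M) = 2*M*(1735 + M) (D(M) = (2*M)*(1735 + M) = 2*M*(1735 + M))
(-4360365 + o(Z))/(D(-1601) + 2402386) = (-4360365 + 961/2)/(2*(-1601)*(1735 - 1601) + 2402386) = -8719769/(2*(2*(-1601)*134 + 2402386)) = -8719769/(2*(-429068 + 2402386)) = -8719769/2/1973318 = -8719769/2*1/1973318 = -8719769/3946636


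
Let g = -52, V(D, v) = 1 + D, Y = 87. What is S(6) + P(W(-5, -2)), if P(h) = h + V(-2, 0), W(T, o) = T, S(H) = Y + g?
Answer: 29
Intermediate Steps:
S(H) = 35 (S(H) = 87 - 52 = 35)
P(h) = -1 + h (P(h) = h + (1 - 2) = h - 1 = -1 + h)
S(6) + P(W(-5, -2)) = 35 + (-1 - 5) = 35 - 6 = 29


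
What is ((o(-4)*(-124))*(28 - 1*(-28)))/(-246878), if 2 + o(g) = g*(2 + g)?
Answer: 20832/123439 ≈ 0.16876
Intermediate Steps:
o(g) = -2 + g*(2 + g)
((o(-4)*(-124))*(28 - 1*(-28)))/(-246878) = (((-2 + (-4)² + 2*(-4))*(-124))*(28 - 1*(-28)))/(-246878) = (((-2 + 16 - 8)*(-124))*(28 + 28))*(-1/246878) = ((6*(-124))*56)*(-1/246878) = -744*56*(-1/246878) = -41664*(-1/246878) = 20832/123439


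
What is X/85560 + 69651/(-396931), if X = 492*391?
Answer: 255069097/123048610 ≈ 2.0729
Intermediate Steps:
X = 192372
X/85560 + 69651/(-396931) = 192372/85560 + 69651/(-396931) = 192372*(1/85560) + 69651*(-1/396931) = 697/310 - 69651/396931 = 255069097/123048610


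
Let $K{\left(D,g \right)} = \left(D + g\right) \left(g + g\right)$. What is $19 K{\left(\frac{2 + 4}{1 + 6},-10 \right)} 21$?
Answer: $72960$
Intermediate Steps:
$K{\left(D,g \right)} = 2 g \left(D + g\right)$ ($K{\left(D,g \right)} = \left(D + g\right) 2 g = 2 g \left(D + g\right)$)
$19 K{\left(\frac{2 + 4}{1 + 6},-10 \right)} 21 = 19 \cdot 2 \left(-10\right) \left(\frac{2 + 4}{1 + 6} - 10\right) 21 = 19 \cdot 2 \left(-10\right) \left(\frac{6}{7} - 10\right) 21 = 19 \cdot 2 \left(-10\right) \left(- \frac{64}{7}\right) 21 = 19 \cdot \frac{1280}{7} \cdot 21 = \frac{24320}{7} \cdot 21 = 72960$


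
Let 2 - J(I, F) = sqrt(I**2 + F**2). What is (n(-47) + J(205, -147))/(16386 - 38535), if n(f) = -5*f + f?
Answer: -190/22149 + sqrt(63634)/22149 ≈ 0.0028109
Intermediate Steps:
n(f) = -4*f
J(I, F) = 2 - sqrt(F**2 + I**2) (J(I, F) = 2 - sqrt(I**2 + F**2) = 2 - sqrt(F**2 + I**2))
(n(-47) + J(205, -147))/(16386 - 38535) = (-4*(-47) + (2 - sqrt((-147)**2 + 205**2)))/(16386 - 38535) = (188 + (2 - sqrt(21609 + 42025)))/(-22149) = (188 + (2 - sqrt(63634)))*(-1/22149) = (190 - sqrt(63634))*(-1/22149) = -190/22149 + sqrt(63634)/22149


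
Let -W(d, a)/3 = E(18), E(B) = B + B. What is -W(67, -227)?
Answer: 108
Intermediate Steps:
E(B) = 2*B
W(d, a) = -108 (W(d, a) = -6*18 = -3*36 = -108)
-W(67, -227) = -1*(-108) = 108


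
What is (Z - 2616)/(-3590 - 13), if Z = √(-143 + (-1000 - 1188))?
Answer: 872/1201 - I*√259/1201 ≈ 0.72606 - 0.0134*I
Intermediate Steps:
Z = 3*I*√259 (Z = √(-143 - 2188) = √(-2331) = 3*I*√259 ≈ 48.28*I)
(Z - 2616)/(-3590 - 13) = (3*I*√259 - 2616)/(-3590 - 13) = (-2616 + 3*I*√259)/(-3603) = (-2616 + 3*I*√259)*(-1/3603) = 872/1201 - I*√259/1201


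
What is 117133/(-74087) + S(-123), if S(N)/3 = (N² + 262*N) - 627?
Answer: -3939471097/74087 ≈ -53174.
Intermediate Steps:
S(N) = -1881 + 3*N² + 786*N (S(N) = 3*((N² + 262*N) - 627) = 3*(-627 + N² + 262*N) = -1881 + 3*N² + 786*N)
117133/(-74087) + S(-123) = 117133/(-74087) + (-1881 + 3*(-123)² + 786*(-123)) = 117133*(-1/74087) + (-1881 + 3*15129 - 96678) = -117133/74087 + (-1881 + 45387 - 96678) = -117133/74087 - 53172 = -3939471097/74087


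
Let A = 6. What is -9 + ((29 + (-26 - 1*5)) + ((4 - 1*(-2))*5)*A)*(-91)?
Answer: -16207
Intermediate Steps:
-9 + ((29 + (-26 - 1*5)) + ((4 - 1*(-2))*5)*A)*(-91) = -9 + ((29 + (-26 - 1*5)) + ((4 - 1*(-2))*5)*6)*(-91) = -9 + ((29 + (-26 - 5)) + ((4 + 2)*5)*6)*(-91) = -9 + ((29 - 31) + (6*5)*6)*(-91) = -9 + (-2 + 30*6)*(-91) = -9 + (-2 + 180)*(-91) = -9 + 178*(-91) = -9 - 16198 = -16207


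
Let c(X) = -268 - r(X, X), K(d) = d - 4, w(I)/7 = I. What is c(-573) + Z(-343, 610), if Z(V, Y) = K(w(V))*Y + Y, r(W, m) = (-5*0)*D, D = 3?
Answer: -1466708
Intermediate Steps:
w(I) = 7*I
K(d) = -4 + d
r(W, m) = 0 (r(W, m) = -5*0*3 = 0*3 = 0)
Z(V, Y) = Y + Y*(-4 + 7*V) (Z(V, Y) = (-4 + 7*V)*Y + Y = Y*(-4 + 7*V) + Y = Y + Y*(-4 + 7*V))
c(X) = -268 (c(X) = -268 - 1*0 = -268 + 0 = -268)
c(-573) + Z(-343, 610) = -268 + 610*(-3 + 7*(-343)) = -268 + 610*(-3 - 2401) = -268 + 610*(-2404) = -268 - 1466440 = -1466708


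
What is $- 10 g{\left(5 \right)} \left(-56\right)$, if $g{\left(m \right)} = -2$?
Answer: $-1120$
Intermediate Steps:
$- 10 g{\left(5 \right)} \left(-56\right) = \left(-10\right) \left(-2\right) \left(-56\right) = 20 \left(-56\right) = -1120$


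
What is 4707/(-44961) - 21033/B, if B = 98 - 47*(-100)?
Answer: -322749633/71907626 ≈ -4.4884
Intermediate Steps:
B = 4798 (B = 98 + 4700 = 4798)
4707/(-44961) - 21033/B = 4707/(-44961) - 21033/4798 = 4707*(-1/44961) - 21033*1/4798 = -1569/14987 - 21033/4798 = -322749633/71907626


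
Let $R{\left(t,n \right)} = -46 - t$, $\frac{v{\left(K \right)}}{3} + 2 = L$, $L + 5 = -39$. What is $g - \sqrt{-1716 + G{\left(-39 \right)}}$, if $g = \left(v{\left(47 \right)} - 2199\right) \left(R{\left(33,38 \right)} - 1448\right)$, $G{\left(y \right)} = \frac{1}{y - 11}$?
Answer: $3568599 - \frac{i \sqrt{171602}}{10} \approx 3.5686 \cdot 10^{6} - 41.425 i$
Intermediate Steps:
$L = -44$ ($L = -5 - 39 = -44$)
$v{\left(K \right)} = -138$ ($v{\left(K \right)} = -6 + 3 \left(-44\right) = -6 - 132 = -138$)
$G{\left(y \right)} = \frac{1}{-11 + y}$
$g = 3568599$ ($g = \left(-138 - 2199\right) \left(\left(-46 - 33\right) - 1448\right) = - 2337 \left(\left(-46 - 33\right) - 1448\right) = - 2337 \left(-79 - 1448\right) = \left(-2337\right) \left(-1527\right) = 3568599$)
$g - \sqrt{-1716 + G{\left(-39 \right)}} = 3568599 - \sqrt{-1716 + \frac{1}{-11 - 39}} = 3568599 - \sqrt{-1716 + \frac{1}{-50}} = 3568599 - \sqrt{-1716 - \frac{1}{50}} = 3568599 - \sqrt{- \frac{85801}{50}} = 3568599 - \frac{i \sqrt{171602}}{10}$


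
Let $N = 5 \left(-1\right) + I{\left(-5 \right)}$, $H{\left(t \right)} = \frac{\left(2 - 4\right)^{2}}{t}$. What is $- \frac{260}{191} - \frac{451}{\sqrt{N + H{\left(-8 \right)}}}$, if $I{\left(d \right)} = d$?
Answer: $- \frac{260}{191} + \frac{451 i \sqrt{42}}{21} \approx -1.3613 + 139.18 i$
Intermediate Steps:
$H{\left(t \right)} = \frac{4}{t}$ ($H{\left(t \right)} = \frac{\left(-2\right)^{2}}{t} = \frac{4}{t}$)
$N = -10$ ($N = 5 \left(-1\right) - 5 = -5 - 5 = -10$)
$- \frac{260}{191} - \frac{451}{\sqrt{N + H{\left(-8 \right)}}} = - \frac{260}{191} - \frac{451}{\sqrt{-10 + \frac{4}{-8}}} = \left(-260\right) \frac{1}{191} - \frac{451}{\sqrt{-10 + 4 \left(- \frac{1}{8}\right)}} = - \frac{260}{191} - \frac{451}{\sqrt{-10 - \frac{1}{2}}} = - \frac{260}{191} - \frac{451}{\sqrt{- \frac{21}{2}}} = - \frac{260}{191} - \frac{451}{\frac{1}{2} i \sqrt{42}} = - \frac{260}{191} - 451 \left(- \frac{i \sqrt{42}}{21}\right) = - \frac{260}{191} + \frac{451 i \sqrt{42}}{21}$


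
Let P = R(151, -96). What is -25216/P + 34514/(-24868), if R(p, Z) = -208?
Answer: 19371643/161642 ≈ 119.84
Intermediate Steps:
P = -208
-25216/P + 34514/(-24868) = -25216/(-208) + 34514/(-24868) = -25216*(-1/208) + 34514*(-1/24868) = 1576/13 - 17257/12434 = 19371643/161642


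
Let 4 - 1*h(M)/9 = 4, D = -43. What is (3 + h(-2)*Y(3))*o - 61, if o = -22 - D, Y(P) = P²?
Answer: 2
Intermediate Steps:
h(M) = 0 (h(M) = 36 - 9*4 = 36 - 36 = 0)
o = 21 (o = -22 - 1*(-43) = -22 + 43 = 21)
(3 + h(-2)*Y(3))*o - 61 = (3 + 0*3²)*21 - 61 = (3 + 0*9)*21 - 61 = (3 + 0)*21 - 61 = 3*21 - 61 = 63 - 61 = 2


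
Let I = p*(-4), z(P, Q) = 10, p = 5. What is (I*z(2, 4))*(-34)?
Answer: 6800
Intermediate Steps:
I = -20 (I = 5*(-4) = -20)
(I*z(2, 4))*(-34) = -20*10*(-34) = -200*(-34) = 6800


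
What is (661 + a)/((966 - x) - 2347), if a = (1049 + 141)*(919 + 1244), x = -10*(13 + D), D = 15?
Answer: -2574631/1101 ≈ -2338.4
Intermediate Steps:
x = -280 (x = -10*(13 + 15) = -10*28 = -280)
a = 2573970 (a = 1190*2163 = 2573970)
(661 + a)/((966 - x) - 2347) = (661 + 2573970)/((966 - 1*(-280)) - 2347) = 2574631/((966 + 280) - 2347) = 2574631/(1246 - 2347) = 2574631/(-1101) = 2574631*(-1/1101) = -2574631/1101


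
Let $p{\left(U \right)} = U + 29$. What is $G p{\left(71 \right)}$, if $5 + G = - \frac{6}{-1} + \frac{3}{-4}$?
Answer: $25$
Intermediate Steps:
$p{\left(U \right)} = 29 + U$
$G = \frac{1}{4}$ ($G = -5 + \left(- \frac{6}{-1} + \frac{3}{-4}\right) = -5 + \left(\left(-6\right) \left(-1\right) + 3 \left(- \frac{1}{4}\right)\right) = -5 + \left(6 - \frac{3}{4}\right) = -5 + \frac{21}{4} = \frac{1}{4} \approx 0.25$)
$G p{\left(71 \right)} = \frac{29 + 71}{4} = \frac{1}{4} \cdot 100 = 25$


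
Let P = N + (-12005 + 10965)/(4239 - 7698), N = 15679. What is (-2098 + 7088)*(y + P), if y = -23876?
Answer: -141478391170/3459 ≈ -4.0902e+7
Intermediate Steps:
P = 54234701/3459 (P = 15679 + (-12005 + 10965)/(4239 - 7698) = 15679 - 1040/(-3459) = 15679 - 1040*(-1/3459) = 15679 + 1040/3459 = 54234701/3459 ≈ 15679.)
(-2098 + 7088)*(y + P) = (-2098 + 7088)*(-23876 + 54234701/3459) = 4990*(-28352383/3459) = -141478391170/3459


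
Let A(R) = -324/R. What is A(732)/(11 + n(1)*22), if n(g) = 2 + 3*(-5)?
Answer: 27/16775 ≈ 0.0016095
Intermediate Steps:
n(g) = -13 (n(g) = 2 - 15 = -13)
A(732)/(11 + n(1)*22) = (-324/732)/(11 - 13*22) = (-324*1/732)/(11 - 286) = -27/61/(-275) = -27/61*(-1/275) = 27/16775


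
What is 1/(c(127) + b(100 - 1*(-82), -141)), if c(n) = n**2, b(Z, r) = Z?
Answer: 1/16311 ≈ 6.1308e-5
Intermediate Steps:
1/(c(127) + b(100 - 1*(-82), -141)) = 1/(127**2 + (100 - 1*(-82))) = 1/(16129 + (100 + 82)) = 1/(16129 + 182) = 1/16311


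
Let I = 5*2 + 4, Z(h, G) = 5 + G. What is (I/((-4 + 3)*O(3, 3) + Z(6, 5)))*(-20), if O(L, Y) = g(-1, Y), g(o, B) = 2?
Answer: -35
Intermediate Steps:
O(L, Y) = 2
I = 14 (I = 10 + 4 = 14)
(I/((-4 + 3)*O(3, 3) + Z(6, 5)))*(-20) = (14/((-4 + 3)*2 + (5 + 5)))*(-20) = (14/(-1*2 + 10))*(-20) = (14/(-2 + 10))*(-20) = (14/8)*(-20) = (14*(⅛))*(-20) = (7/4)*(-20) = -35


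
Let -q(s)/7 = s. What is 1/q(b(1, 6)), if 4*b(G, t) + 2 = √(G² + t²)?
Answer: -8/231 - 4*√37/231 ≈ -0.13996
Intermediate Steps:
b(G, t) = -½ + √(G² + t²)/4
q(s) = -7*s
1/q(b(1, 6)) = 1/(-7*(-½ + √(1² + 6²)/4)) = 1/(-7*(-½ + √(1 + 36)/4)) = 1/(-7*(-½ + √37/4)) = 1/(7/2 - 7*√37/4)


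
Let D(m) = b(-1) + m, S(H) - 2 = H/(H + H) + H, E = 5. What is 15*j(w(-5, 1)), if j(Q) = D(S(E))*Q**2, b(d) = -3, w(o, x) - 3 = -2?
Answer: 135/2 ≈ 67.500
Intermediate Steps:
w(o, x) = 1 (w(o, x) = 3 - 2 = 1)
S(H) = 5/2 + H (S(H) = 2 + (H/(H + H) + H) = 2 + (H/((2*H)) + H) = 2 + ((1/(2*H))*H + H) = 2 + (1/2 + H) = 5/2 + H)
D(m) = -3 + m
j(Q) = 9*Q**2/2 (j(Q) = (-3 + (5/2 + 5))*Q**2 = (-3 + 15/2)*Q**2 = 9*Q**2/2)
15*j(w(-5, 1)) = 15*((9/2)*1**2) = 15*((9/2)*1) = 15*(9/2) = 135/2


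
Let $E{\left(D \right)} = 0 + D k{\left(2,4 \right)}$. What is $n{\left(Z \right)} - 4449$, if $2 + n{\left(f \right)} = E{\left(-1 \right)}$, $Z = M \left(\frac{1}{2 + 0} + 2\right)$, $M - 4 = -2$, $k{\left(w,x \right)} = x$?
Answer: $-4455$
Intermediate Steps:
$M = 2$ ($M = 4 - 2 = 2$)
$E{\left(D \right)} = 4 D$ ($E{\left(D \right)} = 0 + D 4 = 0 + 4 D = 4 D$)
$Z = 5$ ($Z = 2 \left(\frac{1}{2 + 0} + 2\right) = 2 \left(\frac{1}{2} + 2\right) = 2 \cdot \frac{5}{2} = 5$)
$n{\left(f \right)} = -6$ ($n{\left(f \right)} = -2 + 4 \left(-1\right) = -2 - 4 = -6$)
$n{\left(Z \right)} - 4449 = -6 - 4449 = -4455$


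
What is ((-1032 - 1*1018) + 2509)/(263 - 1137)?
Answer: -459/874 ≈ -0.52517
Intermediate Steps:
((-1032 - 1*1018) + 2509)/(263 - 1137) = ((-1032 - 1018) + 2509)/(-874) = (-2050 + 2509)*(-1/874) = 459*(-1/874) = -459/874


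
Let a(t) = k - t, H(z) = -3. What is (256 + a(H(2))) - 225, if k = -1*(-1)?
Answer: 35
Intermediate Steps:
k = 1
a(t) = 1 - t
(256 + a(H(2))) - 225 = (256 + (1 - 1*(-3))) - 225 = (256 + (1 + 3)) - 225 = (256 + 4) - 225 = 260 - 225 = 35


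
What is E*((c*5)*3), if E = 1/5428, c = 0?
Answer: 0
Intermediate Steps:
E = 1/5428 ≈ 0.00018423
E*((c*5)*3) = ((0*5)*3)/5428 = (0*3)/5428 = (1/5428)*0 = 0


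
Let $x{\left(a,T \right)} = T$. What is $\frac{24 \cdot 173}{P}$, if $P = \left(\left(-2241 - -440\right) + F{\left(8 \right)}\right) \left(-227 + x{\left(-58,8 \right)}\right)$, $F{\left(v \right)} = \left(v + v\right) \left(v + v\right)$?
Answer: $\frac{1384}{112785} \approx 0.012271$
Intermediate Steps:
$F{\left(v \right)} = 4 v^{2}$ ($F{\left(v \right)} = 2 v 2 v = 4 v^{2}$)
$P = 338355$ ($P = \left(\left(-2241 - -440\right) + 4 \cdot 8^{2}\right) \left(-227 + 8\right) = \left(\left(-2241 + 440\right) + 4 \cdot 64\right) \left(-219\right) = \left(-1801 + 256\right) \left(-219\right) = \left(-1545\right) \left(-219\right) = 338355$)
$\frac{24 \cdot 173}{P} = \frac{24 \cdot 173}{338355} = 4152 \cdot \frac{1}{338355} = \frac{1384}{112785}$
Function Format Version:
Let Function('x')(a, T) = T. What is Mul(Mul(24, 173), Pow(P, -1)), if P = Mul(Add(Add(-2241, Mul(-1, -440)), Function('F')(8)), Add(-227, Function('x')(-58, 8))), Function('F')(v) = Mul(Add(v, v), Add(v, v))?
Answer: Rational(1384, 112785) ≈ 0.012271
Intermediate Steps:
Function('F')(v) = Mul(4, Pow(v, 2)) (Function('F')(v) = Mul(Mul(2, v), Mul(2, v)) = Mul(4, Pow(v, 2)))
P = 338355 (P = Mul(Add(Add(-2241, Mul(-1, -440)), Mul(4, Pow(8, 2))), Add(-227, 8)) = Mul(Add(Add(-2241, 440), Mul(4, 64)), -219) = Mul(Add(-1801, 256), -219) = Mul(-1545, -219) = 338355)
Mul(Mul(24, 173), Pow(P, -1)) = Mul(Mul(24, 173), Pow(338355, -1)) = Mul(4152, Rational(1, 338355)) = Rational(1384, 112785)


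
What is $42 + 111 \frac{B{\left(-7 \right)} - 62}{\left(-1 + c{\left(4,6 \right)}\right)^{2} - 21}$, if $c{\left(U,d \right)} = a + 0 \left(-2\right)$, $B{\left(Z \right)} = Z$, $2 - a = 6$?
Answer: $- \frac{7491}{4} \approx -1872.8$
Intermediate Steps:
$a = -4$ ($a = 2 - 6 = -4$)
$c{\left(U,d \right)} = -4$ ($c{\left(U,d \right)} = -4 + 0 \left(-2\right) = -4 + 0 = -4$)
$42 + 111 \frac{B{\left(-7 \right)} - 62}{\left(-1 + c{\left(4,6 \right)}\right)^{2} - 21} = 42 + 111 \frac{-7 - 62}{\left(-1 - 4\right)^{2} - 21} = 42 + 111 \left(- \frac{69}{\left(-5\right)^{2} - 21}\right) = 42 + 111 \left(- \frac{69}{25 - 21}\right) = 42 + 111 \left(- \frac{69}{4}\right) = 42 - \frac{7659}{4} = - \frac{7491}{4}$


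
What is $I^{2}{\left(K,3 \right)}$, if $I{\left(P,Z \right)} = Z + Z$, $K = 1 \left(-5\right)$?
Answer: $36$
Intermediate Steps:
$K = -5$
$I{\left(P,Z \right)} = 2 Z$
$I^{2}{\left(K,3 \right)} = \left(2 \cdot 3\right)^{2} = 6^{2} = 36$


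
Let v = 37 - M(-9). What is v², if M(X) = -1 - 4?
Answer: 1764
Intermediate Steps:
M(X) = -5
v = 42 (v = 37 - 1*(-5) = 37 + 5 = 42)
v² = 42² = 1764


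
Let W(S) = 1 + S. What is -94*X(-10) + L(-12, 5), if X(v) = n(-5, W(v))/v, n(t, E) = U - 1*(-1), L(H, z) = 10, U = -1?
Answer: 10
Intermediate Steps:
n(t, E) = 0 (n(t, E) = -1 - 1*(-1) = -1 + 1 = 0)
X(v) = 0 (X(v) = 0/v = 0)
-94*X(-10) + L(-12, 5) = -94*0 + 10 = 0 + 10 = 10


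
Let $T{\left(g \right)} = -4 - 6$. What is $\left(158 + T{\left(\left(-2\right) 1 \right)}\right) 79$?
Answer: $11692$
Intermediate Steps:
$T{\left(g \right)} = -10$
$\left(158 + T{\left(\left(-2\right) 1 \right)}\right) 79 = \left(158 - 10\right) 79 = 148 \cdot 79 = 11692$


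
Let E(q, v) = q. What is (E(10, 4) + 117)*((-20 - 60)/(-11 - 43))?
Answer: 5080/27 ≈ 188.15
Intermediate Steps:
(E(10, 4) + 117)*((-20 - 60)/(-11 - 43)) = (10 + 117)*((-20 - 60)/(-11 - 43)) = 127*(-80/(-54)) = 127*(-80*(-1/54)) = 127*(40/27) = 5080/27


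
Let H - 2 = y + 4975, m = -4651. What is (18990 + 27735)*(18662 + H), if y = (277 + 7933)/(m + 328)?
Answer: 1591503137525/1441 ≈ 1.1044e+9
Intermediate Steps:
y = -8210/4323 (y = (277 + 7933)/(-4651 + 328) = 8210/(-4323) = 8210*(-1/4323) = -8210/4323 ≈ -1.8991)
H = 21507361/4323 (H = 2 + (-8210/4323 + 4975) = 2 + 21498715/4323 = 21507361/4323 ≈ 4975.1)
(18990 + 27735)*(18662 + H) = (18990 + 27735)*(18662 + 21507361/4323) = 46725*(102183187/4323) = 1591503137525/1441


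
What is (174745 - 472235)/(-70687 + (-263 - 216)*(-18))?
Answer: 59498/12413 ≈ 4.7932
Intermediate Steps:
(174745 - 472235)/(-70687 + (-263 - 216)*(-18)) = -297490/(-70687 - 479*(-18)) = -297490/(-70687 + 8622) = -297490/(-62065) = -297490*(-1/62065) = 59498/12413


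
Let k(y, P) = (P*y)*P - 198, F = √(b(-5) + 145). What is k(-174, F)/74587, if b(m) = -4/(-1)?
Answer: -26124/74587 ≈ -0.35025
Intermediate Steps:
b(m) = 4 (b(m) = -4*(-1) = 4)
F = √149 (F = √(4 + 145) = √149 ≈ 12.207)
k(y, P) = -198 + y*P² (k(y, P) = y*P² - 198 = -198 + y*P²)
k(-174, F)/74587 = (-198 - 174*(√149)²)/74587 = (-198 - 174*149)*(1/74587) = (-198 - 25926)*(1/74587) = -26124*1/74587 = -26124/74587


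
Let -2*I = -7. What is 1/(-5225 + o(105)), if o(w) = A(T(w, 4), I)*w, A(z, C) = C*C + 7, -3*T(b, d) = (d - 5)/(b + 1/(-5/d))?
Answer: -4/12815 ≈ -0.00031213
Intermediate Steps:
I = 7/2 (I = -½*(-7) = 7/2 ≈ 3.5000)
T(b, d) = -(-5 + d)/(3*(b - d/5)) (T(b, d) = -(d - 5)/(3*(b + 1/(-5/d))) = -(-5 + d)/(3*(b - d/5)))
A(z, C) = 7 + C² (A(z, C) = C² + 7 = 7 + C²)
o(w) = 77*w/4 (o(w) = (7 + (7/2)²)*w = (7 + 49/4)*w = 77*w/4)
1/(-5225 + o(105)) = 1/(-5225 + (77/4)*105) = 1/(-5225 + 8085/4) = 1/(-12815/4) = -4/12815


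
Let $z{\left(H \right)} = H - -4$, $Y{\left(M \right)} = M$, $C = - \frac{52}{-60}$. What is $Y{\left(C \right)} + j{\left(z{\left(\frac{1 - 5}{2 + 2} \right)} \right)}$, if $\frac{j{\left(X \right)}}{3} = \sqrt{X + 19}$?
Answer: $\frac{13}{15} + 3 \sqrt{22} \approx 14.938$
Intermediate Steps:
$C = \frac{13}{15}$ ($C = \left(-52\right) \left(- \frac{1}{60}\right) = \frac{13}{15} \approx 0.86667$)
$z{\left(H \right)} = 4 + H$ ($z{\left(H \right)} = H + 4 = 4 + H$)
$j{\left(X \right)} = 3 \sqrt{19 + X}$ ($j{\left(X \right)} = 3 \sqrt{X + 19} = 3 \sqrt{19 + X}$)
$Y{\left(C \right)} + j{\left(z{\left(\frac{1 - 5}{2 + 2} \right)} \right)} = \frac{13}{15} + 3 \sqrt{19 + \left(4 + \frac{1 - 5}{2 + 2}\right)} = \frac{13}{15} + 3 \sqrt{19 + \left(4 - \frac{4}{4}\right)} = \frac{13}{15} + 3 \sqrt{19 + \left(4 - 1\right)} = \frac{13}{15} + 3 \sqrt{19 + 3} = \frac{13}{15} + 3 \sqrt{22}$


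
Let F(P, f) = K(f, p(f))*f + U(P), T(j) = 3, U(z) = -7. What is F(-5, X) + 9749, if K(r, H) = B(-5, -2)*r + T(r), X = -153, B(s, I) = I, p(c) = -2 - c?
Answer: -37535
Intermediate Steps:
K(r, H) = 3 - 2*r (K(r, H) = -2*r + 3 = 3 - 2*r)
F(P, f) = -7 + f*(3 - 2*f) (F(P, f) = (3 - 2*f)*f - 7 = f*(3 - 2*f) - 7 = -7 + f*(3 - 2*f))
F(-5, X) + 9749 = (-7 - 153*(3 - 2*(-153))) + 9749 = (-7 - 153*(3 + 306)) + 9749 = (-7 - 153*309) + 9749 = (-7 - 47277) + 9749 = -47284 + 9749 = -37535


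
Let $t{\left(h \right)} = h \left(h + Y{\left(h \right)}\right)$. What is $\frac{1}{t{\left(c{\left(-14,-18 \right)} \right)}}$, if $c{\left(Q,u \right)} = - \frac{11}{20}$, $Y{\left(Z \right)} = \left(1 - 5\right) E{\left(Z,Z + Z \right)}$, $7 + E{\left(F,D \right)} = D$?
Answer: $- \frac{400}{7007} \approx -0.057086$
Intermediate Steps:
$E{\left(F,D \right)} = -7 + D$
$Y{\left(Z \right)} = 28 - 8 Z$ ($Y{\left(Z \right)} = \left(1 - 5\right) \left(-7 + \left(Z + Z\right)\right) = - 4 \left(-7 + 2 Z\right) = 28 - 8 Z$)
$c{\left(Q,u \right)} = - \frac{11}{20}$ ($c{\left(Q,u \right)} = \left(-11\right) \frac{1}{20} = - \frac{11}{20}$)
$t{\left(h \right)} = h \left(28 - 7 h\right)$ ($t{\left(h \right)} = h \left(h - \left(-28 + 8 h\right)\right) = h \left(28 - 7 h\right)$)
$\frac{1}{t{\left(c{\left(-14,-18 \right)} \right)}} = \frac{1}{7 \left(- \frac{11}{20}\right) \left(4 - - \frac{11}{20}\right)} = \frac{1}{7 \left(- \frac{11}{20}\right) \left(4 + \frac{11}{20}\right)} = \frac{1}{7 \left(- \frac{11}{20}\right) \frac{91}{20}} = \frac{1}{- \frac{7007}{400}} = - \frac{400}{7007}$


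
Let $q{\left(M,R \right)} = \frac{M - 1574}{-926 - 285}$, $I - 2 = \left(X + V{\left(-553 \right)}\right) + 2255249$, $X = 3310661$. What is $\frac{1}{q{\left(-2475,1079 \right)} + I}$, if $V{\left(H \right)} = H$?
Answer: $\frac{1211}{6739653798} \approx 1.7968 \cdot 10^{-7}$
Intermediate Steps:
$I = 5565359$ ($I = 2 + \left(\left(3310661 - 553\right) + 2255249\right) = 2 + \left(3310108 + 2255249\right) = 2 + 5565357 = 5565359$)
$q{\left(M,R \right)} = \frac{1574}{1211} - \frac{M}{1211}$ ($q{\left(M,R \right)} = \frac{-1574 + M}{-1211} = \left(-1574 + M\right) \left(- \frac{1}{1211}\right) = \frac{1574}{1211} - \frac{M}{1211}$)
$\frac{1}{q{\left(-2475,1079 \right)} + I} = \frac{1}{\left(\frac{1574}{1211} - - \frac{2475}{1211}\right) + 5565359} = \frac{1}{\left(\frac{1574}{1211} + \frac{2475}{1211}\right) + 5565359} = \frac{1}{\frac{4049}{1211} + 5565359} = \frac{1}{\frac{6739653798}{1211}} = \frac{1211}{6739653798}$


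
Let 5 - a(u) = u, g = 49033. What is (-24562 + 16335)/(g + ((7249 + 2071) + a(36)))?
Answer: -8227/58322 ≈ -0.14106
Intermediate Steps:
a(u) = 5 - u
(-24562 + 16335)/(g + ((7249 + 2071) + a(36))) = (-24562 + 16335)/(49033 + ((7249 + 2071) + (5 - 1*36))) = -8227/(49033 + (9320 + (5 - 36))) = -8227/(49033 + (9320 - 31)) = -8227/(49033 + 9289) = -8227/58322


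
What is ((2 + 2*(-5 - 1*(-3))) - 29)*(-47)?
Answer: 1457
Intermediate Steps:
((2 + 2*(-5 - 1*(-3))) - 29)*(-47) = ((2 + 2*(-5 + 3)) - 29)*(-47) = ((2 + 2*(-2)) - 29)*(-47) = ((2 - 4) - 29)*(-47) = (-2 - 29)*(-47) = -31*(-47) = 1457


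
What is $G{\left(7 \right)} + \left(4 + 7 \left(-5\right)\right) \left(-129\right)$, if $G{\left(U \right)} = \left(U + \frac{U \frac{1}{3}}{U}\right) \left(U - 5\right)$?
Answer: $\frac{12041}{3} \approx 4013.7$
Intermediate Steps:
$G{\left(U \right)} = \left(-5 + U\right) \left(\frac{1}{3} + U\right)$ ($G{\left(U \right)} = \left(U + \frac{U \frac{1}{3}}{U}\right) \left(-5 + U\right) = \left(U + \frac{\frac{1}{3} U}{U}\right) \left(-5 + U\right) = \left(U + \frac{1}{3}\right) \left(-5 + U\right) = \left(\frac{1}{3} + U\right) \left(-5 + U\right) = \left(-5 + U\right) \left(\frac{1}{3} + U\right)$)
$G{\left(7 \right)} + \left(4 + 7 \left(-5\right)\right) \left(-129\right) = \left(- \frac{5}{3} + 7^{2} - \frac{98}{3}\right) + \left(4 + 7 \left(-5\right)\right) \left(-129\right) = \left(- \frac{5}{3} + 49 - \frac{98}{3}\right) + \left(4 - 35\right) \left(-129\right) = \frac{44}{3} - -3999 = \frac{44}{3} + 3999 = \frac{12041}{3}$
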